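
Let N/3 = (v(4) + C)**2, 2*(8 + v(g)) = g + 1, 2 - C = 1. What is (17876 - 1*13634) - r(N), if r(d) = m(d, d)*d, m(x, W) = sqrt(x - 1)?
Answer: 4242 - 243*sqrt(239)/8 ≈ 3772.4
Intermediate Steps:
m(x, W) = sqrt(-1 + x)
C = 1 (C = 2 - 1*1 = 2 - 1 = 1)
v(g) = -15/2 + g/2 (v(g) = -8 + (g + 1)/2 = -8 + (1 + g)/2 = -8 + (1/2 + g/2) = -15/2 + g/2)
N = 243/4 (N = 3*((-15/2 + (1/2)*4) + 1)**2 = 3*((-15/2 + 2) + 1)**2 = 3*(-11/2 + 1)**2 = 3*(-9/2)**2 = 3*(81/4) = 243/4 ≈ 60.750)
r(d) = d*sqrt(-1 + d) (r(d) = sqrt(-1 + d)*d = d*sqrt(-1 + d))
(17876 - 1*13634) - r(N) = (17876 - 1*13634) - 243*sqrt(-1 + 243/4)/4 = (17876 - 13634) - 243*sqrt(239/4)/4 = 4242 - 243*sqrt(239)/2/4 = 4242 - 243*sqrt(239)/8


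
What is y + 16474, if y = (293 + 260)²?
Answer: 322283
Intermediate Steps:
y = 305809 (y = 553² = 305809)
y + 16474 = 305809 + 16474 = 322283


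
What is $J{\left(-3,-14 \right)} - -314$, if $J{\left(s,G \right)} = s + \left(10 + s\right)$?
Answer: $318$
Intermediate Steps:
$J{\left(s,G \right)} = 10 + 2 s$
$J{\left(-3,-14 \right)} - -314 = \left(10 + 2 \left(-3\right)\right) - -314 = \left(10 - 6\right) + 314 = 4 + 314 = 318$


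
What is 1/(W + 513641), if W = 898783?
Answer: 1/1412424 ≈ 7.0800e-7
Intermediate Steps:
1/(W + 513641) = 1/(898783 + 513641) = 1/1412424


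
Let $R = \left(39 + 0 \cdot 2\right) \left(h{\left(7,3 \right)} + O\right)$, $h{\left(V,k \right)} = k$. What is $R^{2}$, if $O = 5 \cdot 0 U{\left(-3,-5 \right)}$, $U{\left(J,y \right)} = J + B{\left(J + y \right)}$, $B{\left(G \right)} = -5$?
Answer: $13689$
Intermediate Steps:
$U{\left(J,y \right)} = -5 + J$ ($U{\left(J,y \right)} = J - 5 = -5 + J$)
$O = 0$ ($O = 5 \cdot 0 \left(-5 - 3\right) = 0 \left(-8\right) = 0$)
$R = 117$ ($R = \left(39 + 0 \cdot 2\right) \left(3 + 0\right) = \left(39 + 0\right) 3 = 39 \cdot 3 = 117$)
$R^{2} = 117^{2} = 13689$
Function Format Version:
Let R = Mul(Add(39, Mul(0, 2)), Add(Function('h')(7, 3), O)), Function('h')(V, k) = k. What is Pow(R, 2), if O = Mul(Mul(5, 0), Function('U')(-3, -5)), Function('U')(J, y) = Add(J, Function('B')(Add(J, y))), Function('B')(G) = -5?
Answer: 13689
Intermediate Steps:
Function('U')(J, y) = Add(-5, J) (Function('U')(J, y) = Add(J, -5) = Add(-5, J))
O = 0 (O = Mul(Mul(5, 0), Add(-5, -3)) = Mul(0, -8) = 0)
R = 117 (R = Mul(Add(39, Mul(0, 2)), Add(3, 0)) = Mul(Add(39, 0), 3) = Mul(39, 3) = 117)
Pow(R, 2) = Pow(117, 2) = 13689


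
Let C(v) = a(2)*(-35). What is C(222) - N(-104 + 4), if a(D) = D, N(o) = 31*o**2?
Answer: -310070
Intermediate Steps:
C(v) = -70 (C(v) = 2*(-35) = -70)
C(222) - N(-104 + 4) = -70 - 31*(-104 + 4)**2 = -70 - 31*(-100)**2 = -70 - 31*10000 = -70 - 1*310000 = -70 - 310000 = -310070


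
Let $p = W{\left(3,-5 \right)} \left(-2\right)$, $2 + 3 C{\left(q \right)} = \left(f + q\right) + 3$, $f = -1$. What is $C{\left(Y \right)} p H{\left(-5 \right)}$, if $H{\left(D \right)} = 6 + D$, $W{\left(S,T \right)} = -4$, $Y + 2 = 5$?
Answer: $8$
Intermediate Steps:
$Y = 3$ ($Y = -2 + 5 = 3$)
$C{\left(q \right)} = \frac{q}{3}$ ($C{\left(q \right)} = - \frac{2}{3} + \frac{\left(-1 + q\right) + 3}{3} = - \frac{2}{3} + \frac{2 + q}{3} = - \frac{2}{3} + \left(\frac{2}{3} + \frac{q}{3}\right) = \frac{q}{3}$)
$p = 8$ ($p = \left(-4\right) \left(-2\right) = 8$)
$C{\left(Y \right)} p H{\left(-5 \right)} = \frac{1}{3} \cdot 3 \cdot 8 \left(6 - 5\right) = 1 \cdot 8 \cdot 1 = 8 \cdot 1 = 8$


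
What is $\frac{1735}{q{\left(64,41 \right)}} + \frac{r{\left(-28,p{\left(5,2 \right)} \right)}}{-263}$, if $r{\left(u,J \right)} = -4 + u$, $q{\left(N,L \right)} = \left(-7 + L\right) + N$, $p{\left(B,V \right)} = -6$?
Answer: $\frac{459441}{25774} \approx 17.826$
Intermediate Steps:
$q{\left(N,L \right)} = -7 + L + N$
$\frac{1735}{q{\left(64,41 \right)}} + \frac{r{\left(-28,p{\left(5,2 \right)} \right)}}{-263} = \frac{1735}{-7 + 41 + 64} + \frac{-4 - 28}{-263} = \frac{1735}{98} - - \frac{32}{263} = 1735 \cdot \frac{1}{98} + \frac{32}{263} = \frac{1735}{98} + \frac{32}{263} = \frac{459441}{25774}$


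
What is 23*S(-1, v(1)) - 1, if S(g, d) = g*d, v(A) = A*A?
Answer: -24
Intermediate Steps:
v(A) = A²
S(g, d) = d*g
23*S(-1, v(1)) - 1 = 23*(1²*(-1)) - 1 = 23*(1*(-1)) - 1 = 23*(-1) - 1 = -23 - 1 = -24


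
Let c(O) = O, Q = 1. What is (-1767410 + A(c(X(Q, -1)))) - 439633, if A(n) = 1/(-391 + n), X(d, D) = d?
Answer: -860746771/390 ≈ -2.2070e+6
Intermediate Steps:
(-1767410 + A(c(X(Q, -1)))) - 439633 = (-1767410 + 1/(-391 + 1)) - 439633 = (-1767410 + 1/(-390)) - 439633 = (-1767410 - 1/390) - 439633 = -689289901/390 - 439633 = -860746771/390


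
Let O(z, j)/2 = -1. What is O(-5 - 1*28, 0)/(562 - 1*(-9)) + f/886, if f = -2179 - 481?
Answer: -760316/252953 ≈ -3.0058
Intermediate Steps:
O(z, j) = -2 (O(z, j) = 2*(-1) = -2)
f = -2660
O(-5 - 1*28, 0)/(562 - 1*(-9)) + f/886 = -2/(562 - 1*(-9)) - 2660/886 = -2/(562 + 9) - 2660*1/886 = -2/571 - 1330/443 = -760316/252953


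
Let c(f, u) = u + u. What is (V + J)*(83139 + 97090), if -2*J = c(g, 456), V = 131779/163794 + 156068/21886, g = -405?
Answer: -144743678263512811/1792397742 ≈ -8.0754e+7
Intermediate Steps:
c(f, u) = 2*u
V = 14223558593/1792397742 (V = 131779*(1/163794) + 156068*(1/21886) = 131779/163794 + 78034/10943 = 14223558593/1792397742 ≈ 7.9355)
J = -456 ≈ -456.00
(V + J)*(83139 + 97090) = (14223558593/1792397742 - 456)*(83139 + 97090) = -803109811759/1792397742*180229 = -144743678263512811/1792397742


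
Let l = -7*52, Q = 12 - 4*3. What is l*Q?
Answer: 0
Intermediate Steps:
Q = 0 (Q = 12 - 1*12 = 12 - 12 = 0)
l = -364
l*Q = -364*0 = 0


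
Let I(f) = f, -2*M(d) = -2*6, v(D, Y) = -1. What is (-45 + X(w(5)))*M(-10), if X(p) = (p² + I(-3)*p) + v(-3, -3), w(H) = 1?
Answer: -288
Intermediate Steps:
M(d) = 6 (M(d) = -(-1)*6 = -½*(-12) = 6)
X(p) = -1 + p² - 3*p (X(p) = (p² - 3*p) - 1 = -1 + p² - 3*p)
(-45 + X(w(5)))*M(-10) = (-45 + (-1 + 1² - 3*1))*6 = (-45 + (-1 + 1 - 3))*6 = (-45 - 3)*6 = -48*6 = -288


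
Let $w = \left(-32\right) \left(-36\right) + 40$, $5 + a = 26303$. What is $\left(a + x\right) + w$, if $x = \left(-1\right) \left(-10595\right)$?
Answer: $38085$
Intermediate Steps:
$a = 26298$ ($a = -5 + 26303 = 26298$)
$x = 10595$
$w = 1192$ ($w = 1152 + 40 = 1192$)
$\left(a + x\right) + w = \left(26298 + 10595\right) + 1192 = 36893 + 1192 = 38085$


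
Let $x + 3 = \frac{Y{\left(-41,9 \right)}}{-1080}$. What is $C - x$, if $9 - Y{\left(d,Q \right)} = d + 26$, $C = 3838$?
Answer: $\frac{172846}{45} \approx 3841.0$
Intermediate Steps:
$Y{\left(d,Q \right)} = -17 - d$ ($Y{\left(d,Q \right)} = 9 - \left(d + 26\right) = 9 - \left(26 + d\right) = -17 - d$)
$x = - \frac{136}{45}$ ($x = -3 + \frac{-17 - -41}{-1080} = -3 + \left(-17 + 41\right) \left(- \frac{1}{1080}\right) = -3 + 24 \left(- \frac{1}{1080}\right) = -3 - \frac{1}{45} = - \frac{136}{45} \approx -3.0222$)
$C - x = 3838 - - \frac{136}{45} = 3838 + \frac{136}{45} = \frac{172846}{45}$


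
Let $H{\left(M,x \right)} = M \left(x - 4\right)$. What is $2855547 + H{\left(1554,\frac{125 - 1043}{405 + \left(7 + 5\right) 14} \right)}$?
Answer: $\frac{543746697}{191} \approx 2.8468 \cdot 10^{6}$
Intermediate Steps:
$H{\left(M,x \right)} = M \left(-4 + x\right)$
$2855547 + H{\left(1554,\frac{125 - 1043}{405 + \left(7 + 5\right) 14} \right)} = 2855547 + 1554 \left(-4 + \frac{125 - 1043}{405 + \left(7 + 5\right) 14}\right) = 2855547 + 1554 \left(-4 - \frac{918}{405 + 12 \cdot 14}\right) = 2855547 + 1554 \left(-4 - \frac{918}{405 + 168}\right) = 2855547 + 1554 \left(-4 - \frac{918}{573}\right) = 2855547 + 1554 \left(-4 - \frac{306}{191}\right) = 2855547 + 1554 \left(- \frac{1070}{191}\right) = 2855547 - \frac{1662780}{191} = \frac{543746697}{191}$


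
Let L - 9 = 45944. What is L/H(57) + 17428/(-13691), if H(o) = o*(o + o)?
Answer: 515895379/88964118 ≈ 5.7989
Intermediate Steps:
L = 45953 (L = 9 + 45944 = 45953)
H(o) = 2*o² (H(o) = o*(2*o) = 2*o²)
L/H(57) + 17428/(-13691) = 45953/((2*57²)) + 17428/(-13691) = 45953/((2*3249)) + 17428*(-1/13691) = 45953/6498 - 17428/13691 = 515895379/88964118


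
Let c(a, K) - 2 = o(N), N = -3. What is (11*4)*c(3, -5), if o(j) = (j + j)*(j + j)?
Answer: 1672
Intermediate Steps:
o(j) = 4*j**2 (o(j) = (2*j)*(2*j) = 4*j**2)
c(a, K) = 38 (c(a, K) = 2 + 4*(-3)**2 = 2 + 4*9 = 2 + 36 = 38)
(11*4)*c(3, -5) = (11*4)*38 = 44*38 = 1672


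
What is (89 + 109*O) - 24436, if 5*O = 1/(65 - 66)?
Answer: -121844/5 ≈ -24369.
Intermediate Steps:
O = -1/5 (O = 1/(5*(65 - 66)) = (1/5)/(-1) = (1/5)*(-1) = -1/5 ≈ -0.20000)
(89 + 109*O) - 24436 = (89 + 109*(-1/5)) - 24436 = (89 - 109/5) - 24436 = 336/5 - 24436 = -121844/5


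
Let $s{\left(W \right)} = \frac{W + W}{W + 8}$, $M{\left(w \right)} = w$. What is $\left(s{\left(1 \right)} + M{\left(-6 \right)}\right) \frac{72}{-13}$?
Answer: $32$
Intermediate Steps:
$s{\left(W \right)} = \frac{2 W}{8 + W}$
$\left(s{\left(1 \right)} + M{\left(-6 \right)}\right) \frac{72}{-13} = \left(2 \cdot 1 \frac{1}{8 + 1} - 6\right) \frac{72}{-13} = \left(2 \cdot 1 \cdot \frac{1}{9} - 6\right) 72 \left(- \frac{1}{13}\right) = \left(2 \cdot 1 \cdot \frac{1}{9} - 6\right) \left(- \frac{72}{13}\right) = \left(\frac{2}{9} - 6\right) \left(- \frac{72}{13}\right) = \left(- \frac{52}{9}\right) \left(- \frac{72}{13}\right) = 32$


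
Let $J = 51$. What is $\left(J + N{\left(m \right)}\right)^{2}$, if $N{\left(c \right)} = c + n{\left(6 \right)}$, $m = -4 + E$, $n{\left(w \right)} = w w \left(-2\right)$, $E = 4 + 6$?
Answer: $225$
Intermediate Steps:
$E = 10$
$n{\left(w \right)} = - 2 w^{2}$ ($n{\left(w \right)} = w^{2} \left(-2\right) = - 2 w^{2}$)
$m = 6$ ($m = -4 + 10 = 6$)
$N{\left(c \right)} = -72 + c$ ($N{\left(c \right)} = c - 2 \cdot 6^{2} = c - 72 = -72 + c$)
$\left(J + N{\left(m \right)}\right)^{2} = \left(51 + \left(-72 + 6\right)\right)^{2} = \left(51 - 66\right)^{2} = \left(-15\right)^{2} = 225$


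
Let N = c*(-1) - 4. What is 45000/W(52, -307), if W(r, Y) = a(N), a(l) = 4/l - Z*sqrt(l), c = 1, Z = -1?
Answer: -300000/47 - 375000*I*sqrt(5)/47 ≈ -6383.0 - 17841.0*I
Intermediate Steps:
N = -5 (N = 1*(-1) - 4 = -1 - 4 = -5)
a(l) = sqrt(l) + 4/l (a(l) = 4/l - (-1)*sqrt(l) = 4/l + sqrt(l) = sqrt(l) + 4/l)
W(r, Y) = -4/5 + I*sqrt(5) (W(r, Y) = (4 + (-5)**(3/2))/(-5) = -(4 - 5*I*sqrt(5))/5 = -4/5 + I*sqrt(5))
45000/W(52, -307) = 45000/(-4/5 + I*sqrt(5))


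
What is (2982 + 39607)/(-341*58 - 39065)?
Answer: -42589/58843 ≈ -0.72377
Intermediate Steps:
(2982 + 39607)/(-341*58 - 39065) = 42589/(-19778 - 39065) = 42589/(-58843) = 42589*(-1/58843) = -42589/58843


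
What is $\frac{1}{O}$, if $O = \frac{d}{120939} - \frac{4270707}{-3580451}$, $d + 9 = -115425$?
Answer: $\frac{20619817309}{4913773959} \approx 4.1963$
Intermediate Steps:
$d = -115434$ ($d = -9 - 115425 = -115434$)
$O = \frac{4913773959}{20619817309}$ ($O = - \frac{115434}{120939} - \frac{4270707}{-3580451} = \left(-115434\right) \frac{1}{120939} - - \frac{610101}{511493} = - \frac{38478}{40313} + \frac{610101}{511493} = \frac{4913773959}{20619817309} \approx 0.2383$)
$\frac{1}{O} = \frac{1}{\frac{4913773959}{20619817309}} = \frac{20619817309}{4913773959}$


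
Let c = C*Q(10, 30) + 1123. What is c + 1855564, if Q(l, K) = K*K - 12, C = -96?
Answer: 1771439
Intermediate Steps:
Q(l, K) = -12 + K² (Q(l, K) = K² - 12 = -12 + K²)
c = -84125 (c = -96*(-12 + 30²) + 1123 = -96*(-12 + 900) + 1123 = -96*888 + 1123 = -85248 + 1123 = -84125)
c + 1855564 = -84125 + 1855564 = 1771439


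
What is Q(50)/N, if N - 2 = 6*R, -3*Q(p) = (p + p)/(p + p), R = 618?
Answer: -1/11130 ≈ -8.9847e-5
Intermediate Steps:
Q(p) = -1/3 (Q(p) = -(p + p)/(3*(p + p)) = -2*p/(3*(2*p)) = -2*p*1/(2*p)/3 = -1/3*1 = -1/3)
N = 3710 (N = 2 + 6*618 = 2 + 3708 = 3710)
Q(50)/N = -1/3/3710 = -1/3*1/3710 = -1/11130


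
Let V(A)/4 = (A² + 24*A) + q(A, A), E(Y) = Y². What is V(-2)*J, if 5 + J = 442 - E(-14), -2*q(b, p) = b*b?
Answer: -44344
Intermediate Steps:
q(b, p) = -b²/2 (q(b, p) = -b*b/2 = -b²/2)
V(A) = 2*A² + 96*A (V(A) = 4*((A² + 24*A) - A²/2) = 4*(A²/2 + 24*A) = 2*A² + 96*A)
J = 241 (J = -5 + (442 - 1*(-14)²) = -5 + (442 - 1*196) = -5 + (442 - 196) = -5 + 246 = 241)
V(-2)*J = (2*(-2)*(48 - 2))*241 = (2*(-2)*46)*241 = -184*241 = -44344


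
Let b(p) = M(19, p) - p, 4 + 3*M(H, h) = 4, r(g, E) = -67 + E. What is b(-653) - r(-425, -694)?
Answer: 1414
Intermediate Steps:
M(H, h) = 0 (M(H, h) = -4/3 + (1/3)*4 = -4/3 + 4/3 = 0)
b(p) = -p (b(p) = 0 - p = -p)
b(-653) - r(-425, -694) = -1*(-653) - (-67 - 694) = 653 - 1*(-761) = 653 + 761 = 1414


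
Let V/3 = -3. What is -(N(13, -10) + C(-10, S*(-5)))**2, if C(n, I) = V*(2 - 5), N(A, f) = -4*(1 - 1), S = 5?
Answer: -729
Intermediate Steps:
V = -9 (V = 3*(-3) = -9)
N(A, f) = 0 (N(A, f) = -4*0 = 0)
C(n, I) = 27 (C(n, I) = -9*(2 - 5) = -9*(-3) = 27)
-(N(13, -10) + C(-10, S*(-5)))**2 = -(0 + 27)**2 = -1*27**2 = -1*729 = -729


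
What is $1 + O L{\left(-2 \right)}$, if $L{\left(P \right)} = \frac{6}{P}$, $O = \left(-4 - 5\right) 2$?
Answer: $55$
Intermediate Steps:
$O = -18$ ($O = \left(-9\right) 2 = -18$)
$1 + O L{\left(-2 \right)} = 1 - 18 \frac{6}{-2} = 1 - 18 \cdot 6 \left(- \frac{1}{2}\right) = 1 - -54 = 1 + 54 = 55$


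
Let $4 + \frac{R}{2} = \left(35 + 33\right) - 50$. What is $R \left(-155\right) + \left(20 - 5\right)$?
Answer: $-4325$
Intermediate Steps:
$R = 28$ ($R = -8 + 2 \left(\left(35 + 33\right) - 50\right) = -8 + 2 \left(68 - 50\right) = -8 + 2 \cdot 18 = -8 + 36 = 28$)
$R \left(-155\right) + \left(20 - 5\right) = 28 \left(-155\right) + \left(20 - 5\right) = -4340 + 15 = -4325$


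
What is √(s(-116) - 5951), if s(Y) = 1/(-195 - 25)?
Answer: 3*I*√8000795/110 ≈ 77.143*I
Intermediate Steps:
s(Y) = -1/220 (s(Y) = 1/(-220) = -1/220)
√(s(-116) - 5951) = √(-1/220 - 5951) = √(-1309221/220) = 3*I*√8000795/110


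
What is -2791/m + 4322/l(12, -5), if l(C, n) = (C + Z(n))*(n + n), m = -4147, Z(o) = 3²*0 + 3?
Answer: -8752342/311025 ≈ -28.140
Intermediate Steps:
Z(o) = 3 (Z(o) = 9*0 + 3 = 0 + 3 = 3)
l(C, n) = 2*n*(3 + C) (l(C, n) = (C + 3)*(n + n) = (3 + C)*(2*n) = 2*n*(3 + C))
-2791/m + 4322/l(12, -5) = -2791/(-4147) + 4322/((2*(-5)*(3 + 12))) = -2791*(-1/4147) + 4322/((2*(-5)*15)) = 2791/4147 + 4322/(-150) = 2791/4147 + 4322*(-1/150) = 2791/4147 - 2161/75 = -8752342/311025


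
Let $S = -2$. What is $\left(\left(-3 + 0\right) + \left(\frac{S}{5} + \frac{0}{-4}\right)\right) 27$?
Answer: $- \frac{459}{5} \approx -91.8$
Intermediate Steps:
$\left(\left(-3 + 0\right) + \left(\frac{S}{5} + \frac{0}{-4}\right)\right) 27 = \left(\left(-3 + 0\right) + \left(- \frac{2}{5} + \frac{0}{-4}\right)\right) 27 = \left(-3 + \left(\left(-2\right) \frac{1}{5} + 0 \left(- \frac{1}{4}\right)\right)\right) 27 = \left(-3 + \left(- \frac{2}{5} + 0\right)\right) 27 = \left(-3 - \frac{2}{5}\right) 27 = \left(- \frac{17}{5}\right) 27 = - \frac{459}{5}$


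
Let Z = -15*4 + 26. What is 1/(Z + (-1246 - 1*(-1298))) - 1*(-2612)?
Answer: 47017/18 ≈ 2612.1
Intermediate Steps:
Z = -34 (Z = -60 + 26 = -34)
1/(Z + (-1246 - 1*(-1298))) - 1*(-2612) = 1/(-34 + (-1246 - 1*(-1298))) - 1*(-2612) = 1/(-34 + (-1246 + 1298)) + 2612 = 1/(-34 + 52) + 2612 = 1/18 + 2612 = 47017/18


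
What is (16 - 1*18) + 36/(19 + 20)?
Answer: -14/13 ≈ -1.0769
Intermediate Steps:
(16 - 1*18) + 36/(19 + 20) = (16 - 18) + 36/39 = -2 + (1/39)*36 = -2 + 12/13 = -14/13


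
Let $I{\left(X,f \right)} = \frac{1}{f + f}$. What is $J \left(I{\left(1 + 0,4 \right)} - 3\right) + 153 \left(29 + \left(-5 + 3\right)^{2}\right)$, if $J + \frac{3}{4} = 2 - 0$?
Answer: $\frac{161453}{32} \approx 5045.4$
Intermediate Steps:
$J = \frac{5}{4}$ ($J = - \frac{3}{4} + \left(2 - 0\right) = - \frac{3}{4} + \left(2 + 0\right) = - \frac{3}{4} + 2 = \frac{5}{4} \approx 1.25$)
$I{\left(X,f \right)} = \frac{1}{2 f}$
$J \left(I{\left(1 + 0,4 \right)} - 3\right) + 153 \left(29 + \left(-5 + 3\right)^{2}\right) = \frac{5 \left(\frac{1}{2 \cdot 4} - 3\right)}{4} + 153 \left(29 + \left(-5 + 3\right)^{2}\right) = \frac{5 \left(\frac{1}{2} \cdot \frac{1}{4} - 3\right)}{4} + 153 \left(29 + \left(-2\right)^{2}\right) = \frac{5 \left(\frac{1}{8} - 3\right)}{4} + 153 \left(29 + 4\right) = \frac{5}{4} \left(- \frac{23}{8}\right) + 153 \cdot 33 = - \frac{115}{32} + 5049 = \frac{161453}{32}$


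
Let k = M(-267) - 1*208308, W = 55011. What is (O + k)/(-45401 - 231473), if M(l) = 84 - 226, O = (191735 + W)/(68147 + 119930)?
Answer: 19602201952/26036815649 ≈ 0.75286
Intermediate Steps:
O = 246746/188077 (O = (191735 + 55011)/(68147 + 119930) = 246746/188077 ≈ 1.3119)
M(l) = -142
k = -208450 (k = -142 - 1*208308 = -142 - 208308 = -208450)
(O + k)/(-45401 - 231473) = (246746/188077 - 208450)/(-45401 - 231473) = -39204403904/188077/(-276874) = -39204403904/188077*(-1/276874) = 19602201952/26036815649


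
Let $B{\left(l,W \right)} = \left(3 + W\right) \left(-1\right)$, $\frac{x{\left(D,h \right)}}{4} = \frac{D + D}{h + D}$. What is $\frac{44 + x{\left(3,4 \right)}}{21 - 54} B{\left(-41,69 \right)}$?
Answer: $\frac{7968}{77} \approx 103.48$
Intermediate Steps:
$x{\left(D,h \right)} = \frac{8 D}{D + h}$ ($x{\left(D,h \right)} = 4 \frac{D + D}{h + D} = 4 \frac{2 D}{D + h} = \frac{8 D}{D + h}$)
$B{\left(l,W \right)} = -3 - W$
$\frac{44 + x{\left(3,4 \right)}}{21 - 54} B{\left(-41,69 \right)} = \frac{44 + 8 \cdot 3 \frac{1}{3 + 4}}{21 - 54} \left(-3 - 69\right) = \frac{44 + 8 \cdot 3 \cdot \frac{1}{7}}{-33} \left(-3 - 69\right) = \left(44 + 8 \cdot 3 \cdot \frac{1}{7}\right) \left(- \frac{1}{33}\right) \left(-72\right) = \left(44 + \frac{24}{7}\right) \left(- \frac{1}{33}\right) \left(-72\right) = \frac{332}{7} \left(- \frac{1}{33}\right) \left(-72\right) = \left(- \frac{332}{231}\right) \left(-72\right) = \frac{7968}{77}$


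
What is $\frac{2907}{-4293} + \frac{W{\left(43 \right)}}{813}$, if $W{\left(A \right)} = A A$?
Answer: $\frac{206458}{129267} \approx 1.5971$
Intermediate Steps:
$W{\left(A \right)} = A^{2}$
$\frac{2907}{-4293} + \frac{W{\left(43 \right)}}{813} = \frac{2907}{-4293} + \frac{43^{2}}{813} = 2907 \left(- \frac{1}{4293}\right) + 1849 \cdot \frac{1}{813} = - \frac{323}{477} + \frac{1849}{813} = \frac{206458}{129267}$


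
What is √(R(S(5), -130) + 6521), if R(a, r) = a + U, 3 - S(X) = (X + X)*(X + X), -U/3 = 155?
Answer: √5959 ≈ 77.195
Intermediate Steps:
U = -465 (U = -3*155 = -465)
S(X) = 3 - 4*X² (S(X) = 3 - (X + X)*(X + X) = 3 - 2*X*2*X = 3 - 4*X²)
R(a, r) = -465 + a (R(a, r) = a - 465 = -465 + a)
√(R(S(5), -130) + 6521) = √((-465 + (3 - 4*5²)) + 6521) = √((-465 + (3 - 4*25)) + 6521) = √((-465 + (3 - 100)) + 6521) = √((-465 - 97) + 6521) = √(-562 + 6521) = √5959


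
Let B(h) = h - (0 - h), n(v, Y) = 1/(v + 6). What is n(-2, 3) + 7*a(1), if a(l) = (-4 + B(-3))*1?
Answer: -279/4 ≈ -69.750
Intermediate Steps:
n(v, Y) = 1/(6 + v)
B(h) = 2*h (B(h) = h - (-1)*h = h + h = 2*h)
a(l) = -10 (a(l) = (-4 + 2*(-3))*1 = (-4 - 6)*1 = -10*1 = -10)
n(-2, 3) + 7*a(1) = 1/(6 - 2) + 7*(-10) = 1/4 - 70 = ¼ - 70 = -279/4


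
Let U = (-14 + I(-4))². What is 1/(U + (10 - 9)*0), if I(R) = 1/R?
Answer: 16/3249 ≈ 0.0049246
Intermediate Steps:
U = 3249/16 (U = (-14 + 1/(-4))² = (-14 - ¼)² = (-57/4)² = 3249/16 ≈ 203.06)
1/(U + (10 - 9)*0) = 1/(3249/16 + (10 - 9)*0) = 1/(3249/16 + 1*0) = 1/(3249/16 + 0) = 1/(3249/16) = 16/3249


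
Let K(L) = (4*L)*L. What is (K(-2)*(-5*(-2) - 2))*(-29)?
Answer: -3712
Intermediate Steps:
K(L) = 4*L²
(K(-2)*(-5*(-2) - 2))*(-29) = ((4*(-2)²)*(-5*(-2) - 2))*(-29) = ((4*4)*(10 - 2))*(-29) = (16*8)*(-29) = 128*(-29) = -3712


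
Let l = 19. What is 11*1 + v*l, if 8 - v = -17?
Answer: 486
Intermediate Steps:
v = 25 (v = 8 - 1*(-17) = 8 + 17 = 25)
11*1 + v*l = 11*1 + 25*19 = 11 + 475 = 486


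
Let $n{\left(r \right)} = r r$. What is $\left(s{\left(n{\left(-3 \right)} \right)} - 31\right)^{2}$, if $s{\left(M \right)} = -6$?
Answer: $1369$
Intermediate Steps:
$n{\left(r \right)} = r^{2}$
$\left(s{\left(n{\left(-3 \right)} \right)} - 31\right)^{2} = \left(-6 - 31\right)^{2} = \left(-37\right)^{2} = 1369$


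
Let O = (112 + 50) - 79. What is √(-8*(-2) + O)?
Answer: 3*√11 ≈ 9.9499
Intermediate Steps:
O = 83 (O = 162 - 79 = 83)
√(-8*(-2) + O) = √(-8*(-2) + 83) = √(16 + 83) = √99 = 3*√11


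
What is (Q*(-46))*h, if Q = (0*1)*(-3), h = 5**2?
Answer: 0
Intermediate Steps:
h = 25
Q = 0 (Q = 0*(-3) = 0)
(Q*(-46))*h = (0*(-46))*25 = 0*25 = 0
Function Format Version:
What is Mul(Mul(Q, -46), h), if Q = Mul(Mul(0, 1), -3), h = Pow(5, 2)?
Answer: 0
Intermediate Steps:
h = 25
Q = 0 (Q = Mul(0, -3) = 0)
Mul(Mul(Q, -46), h) = Mul(Mul(0, -46), 25) = Mul(0, 25) = 0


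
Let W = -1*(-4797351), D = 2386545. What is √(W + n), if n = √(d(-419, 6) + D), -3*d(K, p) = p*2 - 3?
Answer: √(4797351 + √2386542) ≈ 2190.6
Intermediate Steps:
d(K, p) = 1 - 2*p/3 (d(K, p) = -(p*2 - 3)/3 = -(2*p - 3)/3 = -(-3 + 2*p)/3 = 1 - 2*p/3)
n = √2386542 (n = √((1 - ⅔*6) + 2386545) = √((1 - 4) + 2386545) = √(-3 + 2386545) = √2386542 ≈ 1544.8)
W = 4797351
√(W + n) = √(4797351 + √2386542)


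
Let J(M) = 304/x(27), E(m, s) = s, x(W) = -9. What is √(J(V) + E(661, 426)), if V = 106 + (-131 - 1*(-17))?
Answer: √3530/3 ≈ 19.805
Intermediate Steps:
V = -8 (V = 106 + (-131 + 17) = 106 - 114 = -8)
J(M) = -304/9 (J(M) = 304/(-9) = 304*(-⅑) = -304/9)
√(J(V) + E(661, 426)) = √(-304/9 + 426) = √(3530/9) = √3530/3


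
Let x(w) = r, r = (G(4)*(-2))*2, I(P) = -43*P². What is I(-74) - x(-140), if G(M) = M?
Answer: -235452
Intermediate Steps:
r = -16 (r = (4*(-2))*2 = -8*2 = -16)
x(w) = -16
I(-74) - x(-140) = -43*(-74)² - 1*(-16) = -43*5476 + 16 = -235468 + 16 = -235452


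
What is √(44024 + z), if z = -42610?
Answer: √1414 ≈ 37.603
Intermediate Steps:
√(44024 + z) = √(44024 - 42610) = √1414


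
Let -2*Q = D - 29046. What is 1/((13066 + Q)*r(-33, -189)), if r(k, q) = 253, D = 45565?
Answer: 2/2432089 ≈ 8.2234e-7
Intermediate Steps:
Q = -16519/2 (Q = -(45565 - 29046)/2 = -1/2*16519 = -16519/2 ≈ -8259.5)
1/((13066 + Q)*r(-33, -189)) = 1/((13066 - 16519/2)*253) = (1/253)/(9613/2) = (2/9613)*(1/253) = 2/2432089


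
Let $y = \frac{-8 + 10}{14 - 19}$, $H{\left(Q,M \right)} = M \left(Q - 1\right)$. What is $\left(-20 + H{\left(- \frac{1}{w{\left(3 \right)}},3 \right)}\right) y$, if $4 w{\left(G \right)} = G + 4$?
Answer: $\frac{346}{35} \approx 9.8857$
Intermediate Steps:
$w{\left(G \right)} = 1 + \frac{G}{4}$ ($w{\left(G \right)} = \frac{G + 4}{4} = \frac{4 + G}{4} = 1 + \frac{G}{4}$)
$H{\left(Q,M \right)} = M \left(-1 + Q\right)$
$y = - \frac{2}{5}$ ($y = \frac{2}{-5} = 2 \left(- \frac{1}{5}\right) = - \frac{2}{5} \approx -0.4$)
$\left(-20 + H{\left(- \frac{1}{w{\left(3 \right)}},3 \right)}\right) y = \left(-20 + 3 \left(-1 - \frac{1}{1 + \frac{1}{4} \cdot 3}\right)\right) \left(- \frac{2}{5}\right) = \left(-20 + 3 \left(-1 - \frac{1}{1 + \frac{3}{4}}\right)\right) \left(- \frac{2}{5}\right) = \left(-20 + 3 \left(-1 - \frac{1}{\frac{7}{4}}\right)\right) \left(- \frac{2}{5}\right) = \left(-20 + 3 \left(-1 - \frac{4}{7}\right)\right) \left(- \frac{2}{5}\right) = \left(-20 + 3 \left(- \frac{11}{7}\right)\right) \left(- \frac{2}{5}\right) = \left(-20 - \frac{33}{7}\right) \left(- \frac{2}{5}\right) = \left(- \frac{173}{7}\right) \left(- \frac{2}{5}\right) = \frac{346}{35}$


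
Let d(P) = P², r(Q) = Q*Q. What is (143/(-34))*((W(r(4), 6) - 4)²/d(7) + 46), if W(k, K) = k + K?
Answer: -184327/833 ≈ -221.28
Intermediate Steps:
r(Q) = Q²
W(k, K) = K + k
(143/(-34))*((W(r(4), 6) - 4)²/d(7) + 46) = (143/(-34))*(((6 + 4²) - 4)²/(7²) + 46) = (143*(-1/34))*(((6 + 16) - 4)²/49 + 46) = -143*((22 - 4)²*(1/49) + 46)/34 = -143*(18²*(1/49) + 46)/34 = -143*(324*(1/49) + 46)/34 = -143*(324/49 + 46)/34 = -143/34*2578/49 = -184327/833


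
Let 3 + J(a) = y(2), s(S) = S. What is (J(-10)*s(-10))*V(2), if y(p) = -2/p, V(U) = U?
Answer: 80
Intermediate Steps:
J(a) = -4 (J(a) = -3 - 2/2 = -3 - 2*½ = -3 - 1 = -4)
(J(-10)*s(-10))*V(2) = -4*(-10)*2 = 40*2 = 80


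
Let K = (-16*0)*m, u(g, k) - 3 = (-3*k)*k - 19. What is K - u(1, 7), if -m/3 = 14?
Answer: 163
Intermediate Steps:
m = -42 (m = -3*14 = -42)
u(g, k) = -16 - 3*k² (u(g, k) = 3 + ((-3*k)*k - 19) = 3 + (-3*k² - 19) = 3 + (-19 - 3*k²) = -16 - 3*k²)
K = 0 (K = -16*0*(-42) = 0*(-42) = 0)
K - u(1, 7) = 0 - (-16 - 3*7²) = 0 - (-16 - 3*49) = 0 - (-16 - 147) = 0 - 1*(-163) = 0 + 163 = 163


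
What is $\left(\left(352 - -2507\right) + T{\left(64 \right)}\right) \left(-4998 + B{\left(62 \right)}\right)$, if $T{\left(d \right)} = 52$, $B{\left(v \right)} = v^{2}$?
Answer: $-3359294$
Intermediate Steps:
$\left(\left(352 - -2507\right) + T{\left(64 \right)}\right) \left(-4998 + B{\left(62 \right)}\right) = \left(\left(352 - -2507\right) + 52\right) \left(-4998 + 62^{2}\right) = \left(\left(352 + 2507\right) + 52\right) \left(-4998 + 3844\right) = \left(2859 + 52\right) \left(-1154\right) = 2911 \left(-1154\right) = -3359294$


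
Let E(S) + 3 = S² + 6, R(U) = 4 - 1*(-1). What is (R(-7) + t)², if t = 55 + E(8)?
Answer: 16129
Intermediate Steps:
R(U) = 5 (R(U) = 4 + 1 = 5)
E(S) = 3 + S² (E(S) = -3 + (S² + 6) = -3 + (6 + S²) = 3 + S²)
t = 122 (t = 55 + (3 + 8²) = 55 + (3 + 64) = 55 + 67 = 122)
(R(-7) + t)² = (5 + 122)² = 127² = 16129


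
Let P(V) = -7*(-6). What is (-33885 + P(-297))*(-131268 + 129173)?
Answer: 70901085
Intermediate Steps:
P(V) = 42
(-33885 + P(-297))*(-131268 + 129173) = (-33885 + 42)*(-131268 + 129173) = -33843*(-2095) = 70901085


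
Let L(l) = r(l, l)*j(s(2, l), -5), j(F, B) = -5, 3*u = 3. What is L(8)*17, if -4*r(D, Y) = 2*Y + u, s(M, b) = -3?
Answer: 1445/4 ≈ 361.25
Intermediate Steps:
u = 1 (u = (⅓)*3 = 1)
r(D, Y) = -¼ - Y/2 (r(D, Y) = -(2*Y + 1)/4 = -(1 + 2*Y)/4 = -¼ - Y/2)
L(l) = 5/4 + 5*l/2 (L(l) = (-¼ - l/2)*(-5) = 5/4 + 5*l/2)
L(8)*17 = (5/4 + (5/2)*8)*17 = (5/4 + 20)*17 = (85/4)*17 = 1445/4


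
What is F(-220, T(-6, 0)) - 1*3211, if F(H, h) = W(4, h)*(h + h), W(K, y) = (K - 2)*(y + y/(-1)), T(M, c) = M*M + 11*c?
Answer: -3211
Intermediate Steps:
T(M, c) = M² + 11*c
W(K, y) = 0 (W(K, y) = (-2 + K)*(y + y*(-1)) = (-2 + K)*(y - y) = (-2 + K)*0 = 0)
F(H, h) = 0 (F(H, h) = 0*(h + h) = 0*(2*h) = 0)
F(-220, T(-6, 0)) - 1*3211 = 0 - 1*3211 = 0 - 3211 = -3211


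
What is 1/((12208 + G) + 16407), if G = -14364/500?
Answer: 125/3573284 ≈ 3.4982e-5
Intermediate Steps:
G = -3591/125 (G = -14364/500 = -21*171/125 = -3591/125 ≈ -28.728)
1/((12208 + G) + 16407) = 1/((12208 - 3591/125) + 16407) = 1/(1522409/125 + 16407) = 1/(3573284/125) = 125/3573284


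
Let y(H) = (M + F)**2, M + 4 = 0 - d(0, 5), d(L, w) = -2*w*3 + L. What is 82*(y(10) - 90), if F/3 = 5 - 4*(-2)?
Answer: 339070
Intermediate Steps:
d(L, w) = L - 6*w (d(L, w) = -6*w + L = L - 6*w)
M = 26 (M = -4 + (0 - (0 - 6*5)) = -4 + (0 - (0 - 30)) = -4 + (0 - 1*(-30)) = -4 + (0 + 30) = -4 + 30 = 26)
F = 39 (F = 3*(5 - 4*(-2)) = 3*(5 + 8) = 3*13 = 39)
y(H) = 4225 (y(H) = (26 + 39)**2 = 65**2 = 4225)
82*(y(10) - 90) = 82*(4225 - 90) = 82*4135 = 339070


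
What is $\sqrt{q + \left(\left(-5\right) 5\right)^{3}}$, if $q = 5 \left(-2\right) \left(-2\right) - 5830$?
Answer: $i \sqrt{21435} \approx 146.41 i$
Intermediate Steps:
$q = -5810$ ($q = \left(-10\right) \left(-2\right) - 5830 = 20 - 5830 = -5810$)
$\sqrt{q + \left(\left(-5\right) 5\right)^{3}} = \sqrt{-5810 + \left(\left(-5\right) 5\right)^{3}} = \sqrt{-5810 + \left(-25\right)^{3}} = \sqrt{-5810 - 15625} = \sqrt{-21435} = i \sqrt{21435}$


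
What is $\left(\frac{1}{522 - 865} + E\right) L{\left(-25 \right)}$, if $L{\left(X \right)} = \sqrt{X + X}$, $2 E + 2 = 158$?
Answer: $\frac{133765 i \sqrt{2}}{343} \approx 551.52 i$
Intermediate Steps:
$E = 78$ ($E = -1 + \frac{1}{2} \cdot 158 = -1 + 79 = 78$)
$L{\left(X \right)} = \sqrt{2} \sqrt{X}$ ($L{\left(X \right)} = \sqrt{2 X} = \sqrt{2} \sqrt{X}$)
$\left(\frac{1}{522 - 865} + E\right) L{\left(-25 \right)} = \left(\frac{1}{522 - 865} + 78\right) \sqrt{2} \sqrt{-25} = \left(\frac{1}{-343} + 78\right) \sqrt{2} \cdot 5 i = \left(- \frac{1}{343} + 78\right) 5 i \sqrt{2} = \frac{26753 \cdot 5 i \sqrt{2}}{343} = \frac{133765 i \sqrt{2}}{343}$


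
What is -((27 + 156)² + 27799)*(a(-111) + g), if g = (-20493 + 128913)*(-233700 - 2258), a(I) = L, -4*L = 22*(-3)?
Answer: 1567904326060428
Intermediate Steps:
L = 33/2 (L = -11*(-3)/2 = -¼*(-66) = 33/2 ≈ 16.500)
a(I) = 33/2
g = -25582566360 (g = 108420*(-235958) = -25582566360)
-((27 + 156)² + 27799)*(a(-111) + g) = -((27 + 156)² + 27799)*(33/2 - 25582566360) = -(183² + 27799)*(-51165132687)/2 = -(33489 + 27799)*(-51165132687)/2 = -61288*(-51165132687)/2 = -1*(-1567904326060428) = 1567904326060428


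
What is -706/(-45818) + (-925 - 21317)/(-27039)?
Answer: 173028915/206478817 ≈ 0.83800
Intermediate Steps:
-706/(-45818) + (-925 - 21317)/(-27039) = -706*(-1/45818) - 22242*(-1/27039) = 353/22909 + 7414/9013 = 173028915/206478817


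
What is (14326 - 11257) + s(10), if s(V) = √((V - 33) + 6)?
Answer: 3069 + I*√17 ≈ 3069.0 + 4.1231*I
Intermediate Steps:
s(V) = √(-27 + V) (s(V) = √((-33 + V) + 6) = √(-27 + V))
(14326 - 11257) + s(10) = (14326 - 11257) + √(-27 + 10) = 3069 + √(-17) = 3069 + I*√17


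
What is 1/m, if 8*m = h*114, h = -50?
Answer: -2/1425 ≈ -0.0014035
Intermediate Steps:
m = -1425/2 (m = (-50*114)/8 = (1/8)*(-5700) = -1425/2 ≈ -712.50)
1/m = 1/(-1425/2) = -2/1425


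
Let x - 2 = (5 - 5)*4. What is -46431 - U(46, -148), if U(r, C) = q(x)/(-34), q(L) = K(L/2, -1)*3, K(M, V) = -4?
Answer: -789333/17 ≈ -46431.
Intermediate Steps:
x = 2 (x = 2 + (5 - 5)*4 = 2 + 0*4 = 2 + 0 = 2)
q(L) = -12 (q(L) = -4*3 = -12)
U(r, C) = 6/17 (U(r, C) = -12/(-34) = -12*(-1/34) = 6/17)
-46431 - U(46, -148) = -46431 - 1*6/17 = -46431 - 6/17 = -789333/17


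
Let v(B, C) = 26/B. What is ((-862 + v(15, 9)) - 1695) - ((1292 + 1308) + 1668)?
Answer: -102349/15 ≈ -6823.3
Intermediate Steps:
((-862 + v(15, 9)) - 1695) - ((1292 + 1308) + 1668) = ((-862 + 26/15) - 1695) - ((1292 + 1308) + 1668) = ((-862 + 26*(1/15)) - 1695) - (2600 + 1668) = ((-862 + 26/15) - 1695) - 1*4268 = (-12904/15 - 1695) - 4268 = -38329/15 - 4268 = -102349/15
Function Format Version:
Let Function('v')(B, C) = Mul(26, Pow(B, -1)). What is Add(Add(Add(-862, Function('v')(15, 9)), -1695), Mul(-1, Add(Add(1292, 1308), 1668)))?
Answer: Rational(-102349, 15) ≈ -6823.3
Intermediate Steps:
Add(Add(Add(-862, Function('v')(15, 9)), -1695), Mul(-1, Add(Add(1292, 1308), 1668))) = Add(Add(Add(-862, Mul(26, Pow(15, -1))), -1695), Mul(-1, Add(Add(1292, 1308), 1668))) = Add(Add(Add(-862, Mul(26, Rational(1, 15))), -1695), Mul(-1, Add(2600, 1668))) = Add(Add(Add(-862, Rational(26, 15)), -1695), Mul(-1, 4268)) = Add(Add(Rational(-12904, 15), -1695), -4268) = Add(Rational(-38329, 15), -4268) = Rational(-102349, 15)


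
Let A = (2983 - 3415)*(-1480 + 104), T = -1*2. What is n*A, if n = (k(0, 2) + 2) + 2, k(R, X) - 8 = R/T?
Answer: 7133184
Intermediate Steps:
T = -2
k(R, X) = 8 - R/2 (k(R, X) = 8 + R/(-2) = 8 + R*(-½) = 8 - R/2)
A = 594432 (A = -432*(-1376) = 594432)
n = 12 (n = ((8 - ½*0) + 2) + 2 = ((8 + 0) + 2) + 2 = (8 + 2) + 2 = 10 + 2 = 12)
n*A = 12*594432 = 7133184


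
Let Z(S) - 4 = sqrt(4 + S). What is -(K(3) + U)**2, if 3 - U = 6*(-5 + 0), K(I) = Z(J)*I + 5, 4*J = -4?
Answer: -2527 - 300*sqrt(3) ≈ -3046.6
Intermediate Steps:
J = -1 (J = (1/4)*(-4) = -1)
Z(S) = 4 + sqrt(4 + S)
K(I) = 5 + I*(4 + sqrt(3)) (K(I) = (4 + sqrt(4 - 1))*I + 5 = (4 + sqrt(3))*I + 5 = I*(4 + sqrt(3)) + 5 = 5 + I*(4 + sqrt(3)))
U = 33 (U = 3 - 6*(-5 + 0) = 3 - 6*(-5) = 3 - 1*(-30) = 3 + 30 = 33)
-(K(3) + U)**2 = -((5 + 3*(4 + sqrt(3))) + 33)**2 = -((5 + (12 + 3*sqrt(3))) + 33)**2 = -((17 + 3*sqrt(3)) + 33)**2 = -(50 + 3*sqrt(3))**2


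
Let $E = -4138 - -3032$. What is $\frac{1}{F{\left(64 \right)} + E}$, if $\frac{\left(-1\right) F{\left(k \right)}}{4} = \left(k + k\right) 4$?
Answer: $- \frac{1}{3154} \approx -0.00031706$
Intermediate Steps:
$F{\left(k \right)} = - 32 k$ ($F{\left(k \right)} = - 4 \left(k + k\right) 4 = - 4 \cdot 2 k 4 = - 4 \cdot 8 k = - 32 k$)
$E = -1106$ ($E = -4138 + 3032 = -1106$)
$\frac{1}{F{\left(64 \right)} + E} = \frac{1}{\left(-32\right) 64 - 1106} = \frac{1}{-2048 - 1106} = \frac{1}{-3154} = - \frac{1}{3154}$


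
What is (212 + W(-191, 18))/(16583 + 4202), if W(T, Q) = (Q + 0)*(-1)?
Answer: 194/20785 ≈ 0.0093337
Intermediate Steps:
W(T, Q) = -Q (W(T, Q) = Q*(-1) = -Q)
(212 + W(-191, 18))/(16583 + 4202) = (212 - 1*18)/(16583 + 4202) = (212 - 18)/20785 = 194*(1/20785) = 194/20785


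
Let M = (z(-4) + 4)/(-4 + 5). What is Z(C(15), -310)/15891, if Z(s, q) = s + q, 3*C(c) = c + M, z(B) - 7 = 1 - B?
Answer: -899/47673 ≈ -0.018858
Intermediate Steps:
z(B) = 8 - B (z(B) = 7 + (1 - B) = 8 - B)
M = 16 (M = ((8 - 1*(-4)) + 4)/(-4 + 5) = ((8 + 4) + 4)/1 = (12 + 4)*1 = 16*1 = 16)
C(c) = 16/3 + c/3 (C(c) = (c + 16)/3 = (16 + c)/3 = 16/3 + c/3)
Z(s, q) = q + s
Z(C(15), -310)/15891 = (-310 + (16/3 + (⅓)*15))/15891 = (-310 + (16/3 + 5))*(1/15891) = (-310 + 31/3)*(1/15891) = -899/3*1/15891 = -899/47673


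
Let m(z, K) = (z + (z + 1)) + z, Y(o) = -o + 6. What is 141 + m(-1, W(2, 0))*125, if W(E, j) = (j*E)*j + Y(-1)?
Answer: -109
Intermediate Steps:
Y(o) = 6 - o
W(E, j) = 7 + E*j**2 (W(E, j) = (j*E)*j + (6 - 1*(-1)) = (E*j)*j + (6 + 1) = E*j**2 + 7 = 7 + E*j**2)
m(z, K) = 1 + 3*z (m(z, K) = (z + (1 + z)) + z = (1 + 2*z) + z = 1 + 3*z)
141 + m(-1, W(2, 0))*125 = 141 + (1 + 3*(-1))*125 = 141 + (1 - 3)*125 = 141 - 2*125 = 141 - 250 = -109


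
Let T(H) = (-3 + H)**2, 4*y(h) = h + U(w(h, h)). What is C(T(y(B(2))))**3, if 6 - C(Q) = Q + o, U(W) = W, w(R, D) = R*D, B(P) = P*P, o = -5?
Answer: 343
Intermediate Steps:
B(P) = P**2
w(R, D) = D*R
y(h) = h/4 + h**2/4 (y(h) = (h + h*h)/4 = (h + h**2)/4 = h/4 + h**2/4)
C(Q) = 11 - Q (C(Q) = 6 - (Q - 5) = 6 - (-5 + Q) = 6 + (5 - Q) = 11 - Q)
C(T(y(B(2))))**3 = (11 - (-3 + (1/4)*2**2*(1 + 2**2))**2)**3 = (11 - (-3 + (1/4)*4*(1 + 4))**2)**3 = (11 - (-3 + (1/4)*4*5)**2)**3 = (11 - (-3 + 5)**2)**3 = (11 - 1*2**2)**3 = (11 - 1*4)**3 = (11 - 4)**3 = 7**3 = 343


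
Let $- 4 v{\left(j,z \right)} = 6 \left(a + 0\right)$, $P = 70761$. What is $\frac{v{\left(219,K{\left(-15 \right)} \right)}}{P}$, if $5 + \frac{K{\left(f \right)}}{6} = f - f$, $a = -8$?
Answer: $\frac{4}{23587} \approx 0.00016958$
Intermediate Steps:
$K{\left(f \right)} = -30$ ($K{\left(f \right)} = -30 + 6 \left(f - f\right) = -30 + 6 \cdot 0 = -30 + 0 = -30$)
$v{\left(j,z \right)} = 12$ ($v{\left(j,z \right)} = - \frac{6 \left(-8 + 0\right)}{4} = - \frac{6 \left(-8\right)}{4} = \left(- \frac{1}{4}\right) \left(-48\right) = 12$)
$\frac{v{\left(219,K{\left(-15 \right)} \right)}}{P} = \frac{12}{70761} = 12 \cdot \frac{1}{70761} = \frac{4}{23587}$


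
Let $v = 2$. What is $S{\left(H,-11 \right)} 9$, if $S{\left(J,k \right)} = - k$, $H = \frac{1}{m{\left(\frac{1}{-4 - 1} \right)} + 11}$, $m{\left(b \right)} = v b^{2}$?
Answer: $99$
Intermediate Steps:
$m{\left(b \right)} = 2 b^{2}$
$H = \frac{25}{277}$ ($H = \frac{1}{2 \left(\frac{1}{-4 - 1}\right)^{2} + 11} = \frac{1}{2 \left(\frac{1}{-5}\right)^{2} + 11} = \frac{1}{2 \left(- \frac{1}{5}\right)^{2} + 11} = \frac{1}{2 \cdot \frac{1}{25} + 11} = \frac{1}{\frac{2}{25} + 11} = \frac{1}{\frac{277}{25}} = \frac{25}{277} \approx 0.090253$)
$S{\left(H,-11 \right)} 9 = \left(-1\right) \left(-11\right) 9 = 11 \cdot 9 = 99$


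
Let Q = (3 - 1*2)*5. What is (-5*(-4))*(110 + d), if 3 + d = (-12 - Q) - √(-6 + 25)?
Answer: 1800 - 20*√19 ≈ 1712.8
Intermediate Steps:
Q = 5 (Q = (3 - 2)*5 = 1*5 = 5)
d = -20 - √19 (d = -3 + ((-12 - 1*5) - √(-6 + 25)) = -3 + ((-12 - 5) - √19) = -3 + (-17 - √19) = -20 - √19 ≈ -24.359)
(-5*(-4))*(110 + d) = (-5*(-4))*(110 + (-20 - √19)) = 20*(90 - √19) = 1800 - 20*√19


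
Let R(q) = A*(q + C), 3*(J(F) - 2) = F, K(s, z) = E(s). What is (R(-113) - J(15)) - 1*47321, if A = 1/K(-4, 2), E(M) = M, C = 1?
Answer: -47300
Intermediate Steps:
K(s, z) = s
A = -¼ (A = 1/(-4) = -¼ ≈ -0.25000)
J(F) = 2 + F/3
R(q) = -¼ - q/4 (R(q) = -(q + 1)/4 = -(1 + q)/4 = -¼ - q/4)
(R(-113) - J(15)) - 1*47321 = ((-¼ - ¼*(-113)) - (2 + (⅓)*15)) - 1*47321 = ((-¼ + 113/4) - (2 + 5)) - 47321 = (28 - 1*7) - 47321 = (28 - 7) - 47321 = 21 - 47321 = -47300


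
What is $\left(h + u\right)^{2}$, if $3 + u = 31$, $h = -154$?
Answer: $15876$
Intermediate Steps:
$u = 28$ ($u = -3 + 31 = 28$)
$\left(h + u\right)^{2} = \left(-154 + 28\right)^{2} = \left(-126\right)^{2} = 15876$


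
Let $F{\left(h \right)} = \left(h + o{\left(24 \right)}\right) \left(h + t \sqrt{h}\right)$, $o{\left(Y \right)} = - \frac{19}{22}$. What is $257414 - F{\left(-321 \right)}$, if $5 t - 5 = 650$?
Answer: $\frac{3390107}{22} + \frac{927611 i \sqrt{321}}{22} \approx 1.541 \cdot 10^{5} + 7.5543 \cdot 10^{5} i$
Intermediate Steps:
$t = 131$ ($t = 1 + \frac{1}{5} \cdot 650 = 1 + 130 = 131$)
$o{\left(Y \right)} = - \frac{19}{22}$ ($o{\left(Y \right)} = \left(-19\right) \frac{1}{22} = - \frac{19}{22}$)
$F{\left(h \right)} = \left(- \frac{19}{22} + h\right) \left(h + 131 \sqrt{h}\right)$ ($F{\left(h \right)} = \left(h - \frac{19}{22}\right) \left(h + 131 \sqrt{h}\right) = \left(- \frac{19}{22} + h\right) \left(h + 131 \sqrt{h}\right)$)
$257414 - F{\left(-321 \right)} = 257414 - \left(\left(-321\right)^{2} + 131 \left(-321\right)^{\frac{3}{2}} - \frac{2489 \sqrt{-321}}{22} - - \frac{6099}{22}\right) = 257414 - \left(103041 + 131 \left(- 321 i \sqrt{321}\right) - \frac{2489 i \sqrt{321}}{22} + \frac{6099}{22}\right) = 257414 - \left(103041 - 42051 i \sqrt{321} - \frac{2489 i \sqrt{321}}{22} + \frac{6099}{22}\right) = 257414 - \left(\frac{2273001}{22} - \frac{927611 i \sqrt{321}}{22}\right) = \frac{3390107}{22} + \frac{927611 i \sqrt{321}}{22}$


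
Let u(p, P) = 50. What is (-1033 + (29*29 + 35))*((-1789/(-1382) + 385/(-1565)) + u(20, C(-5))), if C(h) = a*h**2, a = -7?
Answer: -3466849351/432566 ≈ -8014.6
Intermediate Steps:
C(h) = -7*h**2
(-1033 + (29*29 + 35))*((-1789/(-1382) + 385/(-1565)) + u(20, C(-5))) = (-1033 + (29*29 + 35))*((-1789/(-1382) + 385/(-1565)) + 50) = (-1033 + (841 + 35))*((-1789*(-1/1382) + 385*(-1/1565)) + 50) = (-1033 + 876)*((1789/1382 - 77/313) + 50) = -157*(453543/432566 + 50) = -157*22081843/432566 = -3466849351/432566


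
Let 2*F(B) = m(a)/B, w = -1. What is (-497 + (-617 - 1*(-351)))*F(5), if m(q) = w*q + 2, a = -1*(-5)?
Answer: 2289/10 ≈ 228.90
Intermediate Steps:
a = 5
m(q) = 2 - q (m(q) = -q + 2 = 2 - q)
F(B) = -3/(2*B) (F(B) = ((2 - 1*5)/B)/2 = ((2 - 5)/B)/2 = (-3/B)/2 = -3/(2*B))
(-497 + (-617 - 1*(-351)))*F(5) = (-497 + (-617 - 1*(-351)))*(-3/2/5) = (-497 + (-617 + 351))*(-3/2*⅕) = (-497 - 266)*(-3/10) = -763*(-3/10) = 2289/10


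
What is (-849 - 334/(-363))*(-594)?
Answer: 5541354/11 ≈ 5.0376e+5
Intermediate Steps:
(-849 - 334/(-363))*(-594) = (-849 - 334*(-1/363))*(-594) = (-849 + 334/363)*(-594) = -307853/363*(-594) = 5541354/11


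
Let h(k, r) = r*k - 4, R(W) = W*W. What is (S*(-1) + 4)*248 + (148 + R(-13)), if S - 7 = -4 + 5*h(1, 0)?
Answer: 5525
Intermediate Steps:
R(W) = W**2
h(k, r) = -4 + k*r (h(k, r) = k*r - 4 = -4 + k*r)
S = -17 (S = 7 + (-4 + 5*(-4 + 1*0)) = 7 + (-4 + 5*(-4 + 0)) = 7 + (-4 + 5*(-4)) = 7 + (-4 - 20) = 7 - 24 = -17)
(S*(-1) + 4)*248 + (148 + R(-13)) = (-17*(-1) + 4)*248 + (148 + (-13)**2) = (17 + 4)*248 + (148 + 169) = 21*248 + 317 = 5208 + 317 = 5525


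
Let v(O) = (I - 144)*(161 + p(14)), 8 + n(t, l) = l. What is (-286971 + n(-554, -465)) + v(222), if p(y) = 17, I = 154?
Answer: -285664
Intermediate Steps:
n(t, l) = -8 + l
v(O) = 1780 (v(O) = (154 - 144)*(161 + 17) = 10*178 = 1780)
(-286971 + n(-554, -465)) + v(222) = (-286971 + (-8 - 465)) + 1780 = (-286971 - 473) + 1780 = -287444 + 1780 = -285664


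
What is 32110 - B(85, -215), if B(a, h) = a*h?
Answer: 50385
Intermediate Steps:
32110 - B(85, -215) = 32110 - 85*(-215) = 32110 - 1*(-18275) = 32110 + 18275 = 50385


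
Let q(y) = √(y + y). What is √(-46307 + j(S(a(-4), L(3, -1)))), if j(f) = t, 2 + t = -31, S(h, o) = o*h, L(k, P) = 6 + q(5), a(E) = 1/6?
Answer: 2*I*√11585 ≈ 215.27*I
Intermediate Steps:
q(y) = √2*√y (q(y) = √(2*y) = √2*√y)
a(E) = ⅙
L(k, P) = 6 + √10 (L(k, P) = 6 + √2*√5 = 6 + √10)
S(h, o) = h*o
t = -33 (t = -2 - 31 = -33)
j(f) = -33
√(-46307 + j(S(a(-4), L(3, -1)))) = √(-46307 - 33) = √(-46340) = 2*I*√11585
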